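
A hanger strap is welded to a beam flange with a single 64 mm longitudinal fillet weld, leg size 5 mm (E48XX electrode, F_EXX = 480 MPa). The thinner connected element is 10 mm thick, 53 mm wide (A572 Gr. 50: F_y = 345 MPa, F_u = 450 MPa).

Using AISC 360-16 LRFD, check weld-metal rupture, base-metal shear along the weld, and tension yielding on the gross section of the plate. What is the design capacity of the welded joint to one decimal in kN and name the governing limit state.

48.9 kN (weld metal governs)

Weld metal: throat = 0.707×5 = 3.535 mm, L = 64 mm. φR_n = 0.75 × 0.6 × 480 × 3.535 × 64 = 48.9 kN.
Base metal shear (10 mm plate): yield φR_n = 1.0×0.6×345×10×64 = 132.5 kN; rupture φR_n = 0.75×0.6×450×10×64 = 129.6 kN; take 129.6 kN (rupture).
Tension yield (gross): A_g = 53×10 = 530 mm². φR_n = 0.90 × 345 × 530 = 164.6 kN.
Governing: min(48.9, 129.6, 164.6) = 48.9 kN → weld metal.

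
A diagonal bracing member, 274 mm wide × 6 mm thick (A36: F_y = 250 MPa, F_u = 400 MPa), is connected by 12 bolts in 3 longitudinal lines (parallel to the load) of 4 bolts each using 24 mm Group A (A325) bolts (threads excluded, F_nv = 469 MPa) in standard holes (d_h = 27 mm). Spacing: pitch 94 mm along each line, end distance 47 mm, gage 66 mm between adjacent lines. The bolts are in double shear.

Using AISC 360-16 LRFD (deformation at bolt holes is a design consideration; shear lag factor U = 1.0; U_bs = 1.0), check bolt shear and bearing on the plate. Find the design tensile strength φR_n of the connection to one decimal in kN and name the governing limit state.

1150.2 kN (bearing governs)

Bolt shear: A_b = π(24)²/4 = 452.39 mm². φR_n = 0.75 × 469 × 452.39 × 12 × 2 = 3819.1 kN.
Bearing (6 mm plate, F_u = 400 MPa): end bolts L_c = 47 − 27/2 = 33.5, R_n = min(1.2×33.5×6×400, 2.4×24×6×400) = 96.48 kN/bolt; interior L_c = 94 − 27 = 67, R_n = 138.24 kN/bolt. φR_n = 0.75 × (3×96.48 + 9×138.24) = 1150.2 kN.
Governing: min(3819.1, 1150.2) = 1150.2 kN → bearing.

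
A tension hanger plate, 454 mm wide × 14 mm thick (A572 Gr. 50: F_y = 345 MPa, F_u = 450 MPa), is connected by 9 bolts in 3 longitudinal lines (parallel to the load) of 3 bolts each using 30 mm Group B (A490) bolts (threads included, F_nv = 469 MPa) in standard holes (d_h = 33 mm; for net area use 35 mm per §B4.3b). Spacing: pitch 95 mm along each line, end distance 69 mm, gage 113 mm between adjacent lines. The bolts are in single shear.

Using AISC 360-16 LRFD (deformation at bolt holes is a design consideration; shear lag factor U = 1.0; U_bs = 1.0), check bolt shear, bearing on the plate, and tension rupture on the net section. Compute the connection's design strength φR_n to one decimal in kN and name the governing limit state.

1649.0 kN (net-section rupture governs)

Bolt shear: A_b = π(30)²/4 = 706.86 mm². φR_n = 0.75 × 469 × 706.86 × 9 × 1 = 2237.7 kN.
Bearing (14 mm plate, F_u = 450 MPa): end bolts L_c = 69 − 33/2 = 52.5, R_n = min(1.2×52.5×14×450, 2.4×30×14×450) = 396.9 kN/bolt; interior L_c = 95 − 33 = 62, R_n = 453.6 kN/bolt. φR_n = 0.75 × (3×396.9 + 6×453.6) = 2934.2 kN.
Tension rupture (net): A_n = (454 − 3×35)×14 = 4886 mm² (U = 1.0, A_e = A_n). φR_n = 0.75 × 450 × 4886 = 1649.0 kN.
Governing: min(2237.7, 2934.2, 1649.0) = 1649.0 kN → net-section rupture.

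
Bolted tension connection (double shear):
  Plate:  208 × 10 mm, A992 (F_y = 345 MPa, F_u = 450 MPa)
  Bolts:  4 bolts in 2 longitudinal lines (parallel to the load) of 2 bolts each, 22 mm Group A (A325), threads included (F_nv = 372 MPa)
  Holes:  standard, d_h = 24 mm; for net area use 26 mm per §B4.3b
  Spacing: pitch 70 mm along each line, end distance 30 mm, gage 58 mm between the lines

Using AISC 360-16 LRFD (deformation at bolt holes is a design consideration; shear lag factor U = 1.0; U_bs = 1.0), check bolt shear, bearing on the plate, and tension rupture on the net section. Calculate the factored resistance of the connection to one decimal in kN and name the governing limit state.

502.2 kN (bearing governs)

Bolt shear: A_b = π(22)²/4 = 380.13 mm². φR_n = 0.75 × 372 × 380.13 × 4 × 2 = 848.5 kN.
Bearing (10 mm plate, F_u = 450 MPa): end bolts L_c = 30 − 24/2 = 18, R_n = min(1.2×18×10×450, 2.4×22×10×450) = 97.2 kN/bolt; interior L_c = 70 − 24 = 46, R_n = 237.6 kN/bolt. φR_n = 0.75 × (2×97.2 + 2×237.6) = 502.2 kN.
Tension rupture (net): A_n = (208 − 2×26)×10 = 1560 mm² (U = 1.0, A_e = A_n). φR_n = 0.75 × 450 × 1560 = 526.5 kN.
Governing: min(848.5, 502.2, 526.5) = 502.2 kN → bearing.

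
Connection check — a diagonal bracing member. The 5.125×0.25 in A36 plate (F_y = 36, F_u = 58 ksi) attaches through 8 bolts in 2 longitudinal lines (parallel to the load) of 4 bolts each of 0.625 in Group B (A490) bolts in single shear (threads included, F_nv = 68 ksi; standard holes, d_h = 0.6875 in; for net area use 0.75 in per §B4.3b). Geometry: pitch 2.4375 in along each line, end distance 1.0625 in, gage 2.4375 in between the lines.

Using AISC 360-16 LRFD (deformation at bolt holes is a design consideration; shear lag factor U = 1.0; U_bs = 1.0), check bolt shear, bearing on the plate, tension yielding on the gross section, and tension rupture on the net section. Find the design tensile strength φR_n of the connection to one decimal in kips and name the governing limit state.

39.4 kips (net-section rupture governs)

Bolt shear: A_b = π(0.625)²/4 = 0.3068 in². φR_n = 0.75 × 68 × 0.3068 × 8 × 1 = 125.2 kips.
Bearing (0.25 in plate, F_u = 58 ksi): end bolts L_c = 1.0625 − 0.6875/2 = 0.71875, R_n = min(1.2×0.71875×0.25×58, 2.4×0.625×0.25×58) = 12.506 kips/bolt; interior L_c = 2.4375 − 0.6875 = 1.75, R_n = 21.75 kips/bolt. φR_n = 0.75 × (2×12.506 + 6×21.75) = 116.6 kips.
Tension yield (gross): A_g = 5.125×0.25 = 1.2813 in². φR_n = 0.90 × 36 × 1.2813 = 41.5 kips.
Tension rupture (net): A_n = (5.125 − 2×0.75)×0.25 = 0.90625 in² (U = 1.0, A_e = A_n). φR_n = 0.75 × 58 × 0.90625 = 39.4 kips.
Governing: min(125.2, 116.6, 41.5, 39.4) = 39.4 kips → net-section rupture.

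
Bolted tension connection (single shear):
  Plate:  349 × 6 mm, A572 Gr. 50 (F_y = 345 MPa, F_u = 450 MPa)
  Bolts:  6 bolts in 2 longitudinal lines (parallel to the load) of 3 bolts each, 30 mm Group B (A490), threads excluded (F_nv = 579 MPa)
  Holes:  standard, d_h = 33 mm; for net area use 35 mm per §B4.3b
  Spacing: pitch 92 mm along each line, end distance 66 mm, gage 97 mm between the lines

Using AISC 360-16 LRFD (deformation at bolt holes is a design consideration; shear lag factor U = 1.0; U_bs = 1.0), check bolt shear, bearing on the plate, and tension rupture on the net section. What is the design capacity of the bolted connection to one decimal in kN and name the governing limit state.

Bolt shear: A_b = π(30)²/4 = 706.86 mm². φR_n = 0.75 × 579 × 706.86 × 6 × 1 = 1841.7 kN.
Bearing (6 mm plate, F_u = 450 MPa): end bolts L_c = 66 − 33/2 = 49.5, R_n = min(1.2×49.5×6×450, 2.4×30×6×450) = 160.38 kN/bolt; interior L_c = 92 − 33 = 59, R_n = 191.16 kN/bolt. φR_n = 0.75 × (2×160.38 + 4×191.16) = 814.1 kN.
Tension rupture (net): A_n = (349 − 2×35)×6 = 1674 mm² (U = 1.0, A_e = A_n). φR_n = 0.75 × 450 × 1674 = 565.0 kN.
Governing: min(1841.7, 814.1, 565.0) = 565.0 kN → net-section rupture.

565.0 kN (net-section rupture governs)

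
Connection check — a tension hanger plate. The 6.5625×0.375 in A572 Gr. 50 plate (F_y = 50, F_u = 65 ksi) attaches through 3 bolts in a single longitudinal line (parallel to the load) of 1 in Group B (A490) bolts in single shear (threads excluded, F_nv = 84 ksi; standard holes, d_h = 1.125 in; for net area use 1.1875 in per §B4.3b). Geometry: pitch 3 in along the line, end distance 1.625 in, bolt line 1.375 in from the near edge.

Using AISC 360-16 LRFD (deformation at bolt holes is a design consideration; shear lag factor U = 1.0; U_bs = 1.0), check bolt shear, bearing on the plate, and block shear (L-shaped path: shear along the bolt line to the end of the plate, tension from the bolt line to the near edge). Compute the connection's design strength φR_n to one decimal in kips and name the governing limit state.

Bolt shear: A_b = π(1)²/4 = 0.7854 in². φR_n = 0.75 × 84 × 0.7854 × 3 × 1 = 148.4 kips.
Bearing (0.375 in plate, F_u = 65 ksi): end bolts L_c = 1.625 − 1.125/2 = 1.0625, R_n = min(1.2×1.0625×0.375×65, 2.4×1×0.375×65) = 31.078 kips/bolt; interior L_c = 3 − 1.125 = 1.875, R_n = 54.844 kips/bolt. φR_n = 0.75 × (1×31.078 + 2×54.844) = 105.6 kips.
Block shear: shear path 1×[1.625+2×3] = 1×7.625 in, A_gv = 2.8594, A_nv = 1×(7.625 − 2.5×1.1875)×0.375 = 1.7461 in²; tension to near edge: (1.375 − 0.5×1.1875)×0.375 = 0.29297 in². R_n = min(0.6×65×1.7461, 0.6×50×2.8594) + 1.0×65×0.29297 = min(68.098, 85.782) + 19.043 = 87.141 kips. φR_n = 0.75 × 87.141 = 65.4 kips.
Governing: min(148.4, 105.6, 65.4) = 65.4 kips → block shear.

65.4 kips (block shear governs)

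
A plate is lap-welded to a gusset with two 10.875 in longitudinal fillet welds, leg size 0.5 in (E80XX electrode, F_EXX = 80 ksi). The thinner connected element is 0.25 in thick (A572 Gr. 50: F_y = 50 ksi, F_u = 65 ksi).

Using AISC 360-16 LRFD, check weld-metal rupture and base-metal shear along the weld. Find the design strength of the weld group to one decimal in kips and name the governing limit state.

159.0 kips (base-metal shear governs)

Weld metal: throat = 0.707×0.5 = 0.3535 in, L = 2×10.875 = 21.75 in. φR_n = 0.75 × 0.6 × 80 × 0.3535 × 21.75 = 276.8 kips.
Base metal shear (0.25 in plate): yield φR_n = 1.0×0.6×50×0.25×21.75 = 163.1 kips; rupture φR_n = 0.75×0.6×65×0.25×21.75 = 159.0 kips; take 159.0 kips (rupture).
Governing: min(276.8, 159.0) = 159.0 kips → base-metal shear.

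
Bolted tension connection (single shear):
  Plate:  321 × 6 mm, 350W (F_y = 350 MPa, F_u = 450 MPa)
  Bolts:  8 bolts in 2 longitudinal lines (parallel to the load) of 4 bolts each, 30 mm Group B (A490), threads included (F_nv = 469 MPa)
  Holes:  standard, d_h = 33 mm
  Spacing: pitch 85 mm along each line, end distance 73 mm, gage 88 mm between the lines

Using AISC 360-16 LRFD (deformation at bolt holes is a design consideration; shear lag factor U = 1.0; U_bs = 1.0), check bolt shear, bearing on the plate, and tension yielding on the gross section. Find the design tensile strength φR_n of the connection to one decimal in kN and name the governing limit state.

606.7 kN (gross-section yield governs)

Bolt shear: A_b = π(30)²/4 = 706.86 mm². φR_n = 0.75 × 469 × 706.86 × 8 × 1 = 1989.1 kN.
Bearing (6 mm plate, F_u = 450 MPa): end bolts L_c = 73 − 33/2 = 56.5, R_n = min(1.2×56.5×6×450, 2.4×30×6×450) = 183.06 kN/bolt; interior L_c = 85 − 33 = 52, R_n = 168.48 kN/bolt. φR_n = 0.75 × (2×183.06 + 6×168.48) = 1032.8 kN.
Tension yield (gross): A_g = 321×6 = 1926 mm². φR_n = 0.90 × 350 × 1926 = 606.7 kN.
Governing: min(1989.1, 1032.8, 606.7) = 606.7 kN → gross-section yield.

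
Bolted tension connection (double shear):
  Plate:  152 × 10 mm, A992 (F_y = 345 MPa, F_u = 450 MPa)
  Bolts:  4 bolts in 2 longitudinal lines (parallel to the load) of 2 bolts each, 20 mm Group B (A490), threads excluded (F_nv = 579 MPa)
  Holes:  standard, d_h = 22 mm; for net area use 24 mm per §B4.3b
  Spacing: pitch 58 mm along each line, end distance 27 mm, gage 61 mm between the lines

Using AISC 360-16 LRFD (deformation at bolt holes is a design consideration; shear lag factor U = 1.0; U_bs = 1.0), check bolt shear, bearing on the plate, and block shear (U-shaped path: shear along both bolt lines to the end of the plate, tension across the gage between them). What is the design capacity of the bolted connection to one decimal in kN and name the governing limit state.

Bolt shear: A_b = π(20)²/4 = 314.16 mm². φR_n = 0.75 × 579 × 314.16 × 4 × 2 = 1091.4 kN.
Bearing (10 mm plate, F_u = 450 MPa): end bolts L_c = 27 − 22/2 = 16, R_n = min(1.2×16×10×450, 2.4×20×10×450) = 86.4 kN/bolt; interior L_c = 58 − 22 = 36, R_n = 194.4 kN/bolt. φR_n = 0.75 × (2×86.4 + 2×194.4) = 421.2 kN.
Block shear: shear path 2×[27+1×58] = 2×85 mm, A_gv = 1700, A_nv = 2×(85 − 1.5×24)×10 = 980 mm²; tension across gage: (61 − 1×24)×10 = 370 mm². R_n = min(0.6×450×980, 0.6×345×1700) + 1.0×450×370 = min(264.6, 351.9) + 166.5 = 431.1 kN. φR_n = 0.75 × 431.1 = 323.3 kN.
Governing: min(1091.4, 421.2, 323.3) = 323.3 kN → block shear.

323.3 kN (block shear governs)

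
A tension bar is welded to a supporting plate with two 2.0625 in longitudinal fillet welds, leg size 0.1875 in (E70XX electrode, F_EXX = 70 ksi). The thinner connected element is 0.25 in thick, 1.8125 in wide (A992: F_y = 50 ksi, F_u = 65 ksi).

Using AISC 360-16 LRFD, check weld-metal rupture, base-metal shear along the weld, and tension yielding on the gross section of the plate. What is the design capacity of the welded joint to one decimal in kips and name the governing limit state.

17.2 kips (weld metal governs)

Weld metal: throat = 0.707×0.1875 = 0.13256 in, L = 2×2.0625 = 4.125 in. φR_n = 0.75 × 0.6 × 70 × 0.13256 × 4.125 = 17.2 kips.
Base metal shear (0.25 in plate): yield φR_n = 1.0×0.6×50×0.25×4.125 = 30.9 kips; rupture φR_n = 0.75×0.6×65×0.25×4.125 = 30.2 kips; take 30.2 kips (rupture).
Tension yield (gross): A_g = 1.8125×0.25 = 0.45313 in². φR_n = 0.90 × 50 × 0.45313 = 20.4 kips.
Governing: min(17.2, 30.2, 20.4) = 17.2 kips → weld metal.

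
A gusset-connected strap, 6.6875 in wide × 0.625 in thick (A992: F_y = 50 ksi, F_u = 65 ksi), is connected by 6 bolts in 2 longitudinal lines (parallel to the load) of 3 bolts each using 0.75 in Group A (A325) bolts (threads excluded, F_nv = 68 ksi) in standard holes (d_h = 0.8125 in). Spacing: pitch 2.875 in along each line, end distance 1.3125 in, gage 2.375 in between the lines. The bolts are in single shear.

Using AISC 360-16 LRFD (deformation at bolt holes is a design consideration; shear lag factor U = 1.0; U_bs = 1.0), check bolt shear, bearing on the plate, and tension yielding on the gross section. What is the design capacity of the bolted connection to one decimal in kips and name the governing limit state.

135.2 kips (bolt shear governs)

Bolt shear: A_b = π(0.75)²/4 = 0.44179 in². φR_n = 0.75 × 68 × 0.44179 × 6 × 1 = 135.2 kips.
Bearing (0.625 in plate, F_u = 65 ksi): end bolts L_c = 1.3125 − 0.8125/2 = 0.90625, R_n = min(1.2×0.90625×0.625×65, 2.4×0.75×0.625×65) = 44.18 kips/bolt; interior L_c = 2.875 − 0.8125 = 2.0625, R_n = 73.125 kips/bolt. φR_n = 0.75 × (2×44.18 + 4×73.125) = 285.6 kips.
Tension yield (gross): A_g = 6.6875×0.625 = 4.1797 in². φR_n = 0.90 × 50 × 4.1797 = 188.1 kips.
Governing: min(135.2, 285.6, 188.1) = 135.2 kips → bolt shear.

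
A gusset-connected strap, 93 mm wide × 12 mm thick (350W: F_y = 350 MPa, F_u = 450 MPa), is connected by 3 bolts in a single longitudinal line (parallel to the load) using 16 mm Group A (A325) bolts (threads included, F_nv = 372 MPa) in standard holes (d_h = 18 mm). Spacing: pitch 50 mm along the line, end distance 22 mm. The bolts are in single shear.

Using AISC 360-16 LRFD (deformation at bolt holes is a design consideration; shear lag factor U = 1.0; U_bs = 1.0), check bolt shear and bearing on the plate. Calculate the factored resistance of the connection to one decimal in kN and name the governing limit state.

Bolt shear: A_b = π(16)²/4 = 201.06 mm². φR_n = 0.75 × 372 × 201.06 × 3 × 1 = 168.3 kN.
Bearing (12 mm plate, F_u = 450 MPa): end bolts L_c = 22 − 18/2 = 13, R_n = min(1.2×13×12×450, 2.4×16×12×450) = 84.24 kN/bolt; interior L_c = 50 − 18 = 32, R_n = 207.36 kN/bolt. φR_n = 0.75 × (1×84.24 + 2×207.36) = 374.2 kN.
Governing: min(168.3, 374.2) = 168.3 kN → bolt shear.

168.3 kN (bolt shear governs)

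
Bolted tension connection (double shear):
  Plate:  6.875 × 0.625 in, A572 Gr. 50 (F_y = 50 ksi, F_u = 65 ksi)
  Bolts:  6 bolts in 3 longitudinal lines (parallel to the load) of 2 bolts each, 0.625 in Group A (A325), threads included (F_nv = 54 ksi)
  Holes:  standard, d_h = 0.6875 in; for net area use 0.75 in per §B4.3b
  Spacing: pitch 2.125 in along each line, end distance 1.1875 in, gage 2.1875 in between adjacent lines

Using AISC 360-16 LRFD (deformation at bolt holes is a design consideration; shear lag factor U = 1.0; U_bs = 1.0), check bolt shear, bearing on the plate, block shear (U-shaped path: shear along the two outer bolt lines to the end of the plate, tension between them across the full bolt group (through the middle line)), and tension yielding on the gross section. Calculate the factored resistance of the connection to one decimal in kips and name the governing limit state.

149.1 kips (bolt shear governs)

Bolt shear: A_b = π(0.625)²/4 = 0.3068 in². φR_n = 0.75 × 54 × 0.3068 × 6 × 2 = 149.1 kips.
Bearing (0.625 in plate, F_u = 65 ksi): end bolts L_c = 1.1875 − 0.6875/2 = 0.84375, R_n = min(1.2×0.84375×0.625×65, 2.4×0.625×0.625×65) = 41.133 kips/bolt; interior L_c = 2.125 − 0.6875 = 1.4375, R_n = 60.938 kips/bolt. φR_n = 0.75 × (3×41.133 + 3×60.938) = 229.7 kips.
Block shear: shear path 2×[1.1875+1×2.125] = 2×3.3125 in, A_gv = 4.1406, A_nv = 2×(3.3125 − 1.5×0.75)×0.625 = 2.7344 in²; tension across gage: (4.375 − 2×0.75)×0.625 = 1.7969 in². R_n = min(0.6×65×2.7344, 0.6×50×4.1406) + 1.0×65×1.7969 = min(106.64, 124.22) + 116.8 = 223.44 kips. φR_n = 0.75 × 223.44 = 167.6 kips.
Tension yield (gross): A_g = 6.875×0.625 = 4.2969 in². φR_n = 0.90 × 50 × 4.2969 = 193.4 kips.
Governing: min(149.1, 229.7, 167.6, 193.4) = 149.1 kips → bolt shear.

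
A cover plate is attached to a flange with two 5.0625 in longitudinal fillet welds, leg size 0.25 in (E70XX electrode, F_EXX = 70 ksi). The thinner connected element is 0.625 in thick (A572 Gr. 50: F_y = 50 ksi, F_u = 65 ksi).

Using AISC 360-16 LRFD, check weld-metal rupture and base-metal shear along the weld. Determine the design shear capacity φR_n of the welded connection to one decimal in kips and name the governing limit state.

56.4 kips (weld metal governs)

Weld metal: throat = 0.707×0.25 = 0.17675 in, L = 2×5.0625 = 10.125 in. φR_n = 0.75 × 0.6 × 70 × 0.17675 × 10.125 = 56.4 kips.
Base metal shear (0.625 in plate): yield φR_n = 1.0×0.6×50×0.625×10.125 = 189.8 kips; rupture φR_n = 0.75×0.6×65×0.625×10.125 = 185.1 kips; take 185.1 kips (rupture).
Governing: min(56.4, 185.1) = 56.4 kips → weld metal.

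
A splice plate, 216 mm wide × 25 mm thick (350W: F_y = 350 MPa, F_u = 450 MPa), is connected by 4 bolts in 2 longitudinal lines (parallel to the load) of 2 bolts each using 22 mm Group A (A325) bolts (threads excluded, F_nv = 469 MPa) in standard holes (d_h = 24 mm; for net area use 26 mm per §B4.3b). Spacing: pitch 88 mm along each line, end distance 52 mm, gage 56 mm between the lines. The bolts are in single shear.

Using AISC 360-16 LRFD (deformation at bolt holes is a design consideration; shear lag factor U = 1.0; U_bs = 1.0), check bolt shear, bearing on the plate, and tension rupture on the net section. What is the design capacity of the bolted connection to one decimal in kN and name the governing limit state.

Bolt shear: A_b = π(22)²/4 = 380.13 mm². φR_n = 0.75 × 469 × 380.13 × 4 × 1 = 534.8 kN.
Bearing (25 mm plate, F_u = 450 MPa): end bolts L_c = 52 − 24/2 = 40, R_n = min(1.2×40×25×450, 2.4×22×25×450) = 540 kN/bolt; interior L_c = 88 − 24 = 64, R_n = 594 kN/bolt. φR_n = 0.75 × (2×540 + 2×594) = 1701.0 kN.
Tension rupture (net): A_n = (216 − 2×26)×25 = 4100 mm² (U = 1.0, A_e = A_n). φR_n = 0.75 × 450 × 4100 = 1383.8 kN.
Governing: min(534.8, 1701.0, 1383.8) = 534.8 kN → bolt shear.

534.8 kN (bolt shear governs)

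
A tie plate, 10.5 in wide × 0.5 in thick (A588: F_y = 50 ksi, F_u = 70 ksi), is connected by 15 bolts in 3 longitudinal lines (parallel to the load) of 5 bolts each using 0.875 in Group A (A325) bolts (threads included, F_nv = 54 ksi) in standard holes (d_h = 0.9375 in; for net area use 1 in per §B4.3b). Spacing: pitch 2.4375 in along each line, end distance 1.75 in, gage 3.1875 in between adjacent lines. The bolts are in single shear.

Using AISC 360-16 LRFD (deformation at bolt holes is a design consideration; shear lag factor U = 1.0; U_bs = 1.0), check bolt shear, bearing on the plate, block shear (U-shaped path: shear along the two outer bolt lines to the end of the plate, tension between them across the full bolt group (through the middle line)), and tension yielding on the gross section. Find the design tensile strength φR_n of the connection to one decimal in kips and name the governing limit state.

Bolt shear: A_b = π(0.875)²/4 = 0.60132 in². φR_n = 0.75 × 54 × 0.60132 × 15 × 1 = 365.3 kips.
Bearing (0.5 in plate, F_u = 70 ksi): end bolts L_c = 1.75 − 0.9375/2 = 1.28125, R_n = min(1.2×1.28125×0.5×70, 2.4×0.875×0.5×70) = 53.813 kips/bolt; interior L_c = 2.4375 − 0.9375 = 1.5, R_n = 63 kips/bolt. φR_n = 0.75 × (3×53.813 + 12×63) = 688.1 kips.
Block shear: shear path 2×[1.75+4×2.4375] = 2×11.5 in, A_gv = 11.5, A_nv = 2×(11.5 − 4.5×1)×0.5 = 7 in²; tension across gage: (6.375 − 2×1)×0.5 = 2.1875 in². R_n = min(0.6×70×7, 0.6×50×11.5) + 1.0×70×2.1875 = min(294, 345) + 153.13 = 447.13 kips. φR_n = 0.75 × 447.13 = 335.3 kips.
Tension yield (gross): A_g = 10.5×0.5 = 5.25 in². φR_n = 0.90 × 50 × 5.25 = 236.3 kips.
Governing: min(365.3, 688.1, 335.3, 236.3) = 236.3 kips → gross-section yield.

236.3 kips (gross-section yield governs)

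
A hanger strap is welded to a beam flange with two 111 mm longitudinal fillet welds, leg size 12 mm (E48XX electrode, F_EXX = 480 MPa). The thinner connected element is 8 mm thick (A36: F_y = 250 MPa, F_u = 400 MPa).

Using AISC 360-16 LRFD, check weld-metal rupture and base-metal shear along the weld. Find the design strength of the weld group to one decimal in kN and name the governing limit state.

266.4 kN (base-metal shear governs)

Weld metal: throat = 0.707×12 = 8.484 mm, L = 2×111 = 222 mm. φR_n = 0.75 × 0.6 × 480 × 8.484 × 222 = 406.8 kN.
Base metal shear (8 mm plate): yield φR_n = 1.0×0.6×250×8×222 = 266.4 kN; rupture φR_n = 0.75×0.6×400×8×222 = 319.7 kN; take 266.4 kN (yield).
Governing: min(406.8, 266.4) = 266.4 kN → base-metal shear.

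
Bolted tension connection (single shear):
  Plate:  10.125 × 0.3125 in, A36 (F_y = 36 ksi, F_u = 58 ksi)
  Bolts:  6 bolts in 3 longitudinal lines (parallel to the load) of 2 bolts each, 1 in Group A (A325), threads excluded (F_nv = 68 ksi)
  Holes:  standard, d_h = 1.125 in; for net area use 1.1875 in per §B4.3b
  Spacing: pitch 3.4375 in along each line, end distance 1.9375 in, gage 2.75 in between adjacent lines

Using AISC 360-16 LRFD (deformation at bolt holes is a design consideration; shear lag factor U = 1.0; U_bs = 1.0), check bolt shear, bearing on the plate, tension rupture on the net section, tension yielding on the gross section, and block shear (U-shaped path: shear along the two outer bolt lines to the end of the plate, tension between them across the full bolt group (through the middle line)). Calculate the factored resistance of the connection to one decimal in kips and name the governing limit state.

Bolt shear: A_b = π(1)²/4 = 0.7854 in². φR_n = 0.75 × 68 × 0.7854 × 6 × 1 = 240.3 kips.
Bearing (0.3125 in plate, F_u = 58 ksi): end bolts L_c = 1.9375 − 1.125/2 = 1.375, R_n = min(1.2×1.375×0.3125×58, 2.4×1×0.3125×58) = 29.906 kips/bolt; interior L_c = 3.4375 − 1.125 = 2.3125, R_n = 43.5 kips/bolt. φR_n = 0.75 × (3×29.906 + 3×43.5) = 165.2 kips.
Tension rupture (net): A_n = (10.125 − 3×1.1875)×0.3125 = 2.0508 in² (U = 1.0, A_e = A_n). φR_n = 0.75 × 58 × 2.0508 = 89.2 kips.
Tension yield (gross): A_g = 10.125×0.3125 = 3.1641 in². φR_n = 0.90 × 36 × 3.1641 = 102.5 kips.
Block shear: shear path 2×[1.9375+1×3.4375] = 2×5.375 in, A_gv = 3.3594, A_nv = 2×(5.375 − 1.5×1.1875)×0.3125 = 2.2461 in²; tension across gage: (5.5 − 2×1.1875)×0.3125 = 0.97656 in². R_n = min(0.6×58×2.2461, 0.6×36×3.3594) + 1.0×58×0.97656 = min(78.164, 72.563) + 56.64 = 129.2 kips. φR_n = 0.75 × 129.2 = 96.9 kips.
Governing: min(240.3, 165.2, 89.2, 102.5, 96.9) = 89.2 kips → net-section rupture.

89.2 kips (net-section rupture governs)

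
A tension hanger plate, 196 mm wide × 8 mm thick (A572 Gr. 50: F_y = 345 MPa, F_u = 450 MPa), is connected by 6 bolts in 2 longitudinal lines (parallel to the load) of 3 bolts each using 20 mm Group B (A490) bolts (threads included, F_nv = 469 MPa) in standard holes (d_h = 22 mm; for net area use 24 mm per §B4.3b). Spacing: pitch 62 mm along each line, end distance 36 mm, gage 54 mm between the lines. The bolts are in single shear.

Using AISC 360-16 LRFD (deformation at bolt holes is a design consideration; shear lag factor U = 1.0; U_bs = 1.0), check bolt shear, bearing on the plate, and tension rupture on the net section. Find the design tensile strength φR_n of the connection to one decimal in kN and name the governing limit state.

Bolt shear: A_b = π(20)²/4 = 314.16 mm². φR_n = 0.75 × 469 × 314.16 × 6 × 1 = 663.0 kN.
Bearing (8 mm plate, F_u = 450 MPa): end bolts L_c = 36 − 22/2 = 25, R_n = min(1.2×25×8×450, 2.4×20×8×450) = 108 kN/bolt; interior L_c = 62 − 22 = 40, R_n = 172.8 kN/bolt. φR_n = 0.75 × (2×108 + 4×172.8) = 680.4 kN.
Tension rupture (net): A_n = (196 − 2×24)×8 = 1184 mm² (U = 1.0, A_e = A_n). φR_n = 0.75 × 450 × 1184 = 399.6 kN.
Governing: min(663.0, 680.4, 399.6) = 399.6 kN → net-section rupture.

399.6 kN (net-section rupture governs)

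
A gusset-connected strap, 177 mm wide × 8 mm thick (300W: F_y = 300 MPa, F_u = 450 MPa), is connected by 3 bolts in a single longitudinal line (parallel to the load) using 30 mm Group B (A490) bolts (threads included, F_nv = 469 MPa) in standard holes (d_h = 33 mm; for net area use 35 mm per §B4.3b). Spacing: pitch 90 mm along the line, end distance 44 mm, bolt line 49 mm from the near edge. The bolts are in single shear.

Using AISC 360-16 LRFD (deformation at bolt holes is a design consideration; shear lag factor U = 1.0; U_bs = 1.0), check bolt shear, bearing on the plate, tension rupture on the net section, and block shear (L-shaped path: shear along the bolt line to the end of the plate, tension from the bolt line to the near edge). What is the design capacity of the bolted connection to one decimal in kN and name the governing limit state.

Bolt shear: A_b = π(30)²/4 = 706.86 mm². φR_n = 0.75 × 469 × 706.86 × 3 × 1 = 745.9 kN.
Bearing (8 mm plate, F_u = 450 MPa): end bolts L_c = 44 − 33/2 = 27.5, R_n = min(1.2×27.5×8×450, 2.4×30×8×450) = 118.8 kN/bolt; interior L_c = 90 − 33 = 57, R_n = 246.24 kN/bolt. φR_n = 0.75 × (1×118.8 + 2×246.24) = 458.5 kN.
Tension rupture (net): A_n = (177 − 1×35)×8 = 1136 mm² (U = 1.0, A_e = A_n). φR_n = 0.75 × 450 × 1136 = 383.4 kN.
Block shear: shear path 1×[44+2×90] = 1×224 mm, A_gv = 1792, A_nv = 1×(224 − 2.5×35)×8 = 1092 mm²; tension to near edge: (49 − 0.5×35)×8 = 252 mm². R_n = min(0.6×450×1092, 0.6×300×1792) + 1.0×450×252 = min(294.84, 322.56) + 113.4 = 408.24 kN. φR_n = 0.75 × 408.24 = 306.2 kN.
Governing: min(745.9, 458.5, 383.4, 306.2) = 306.2 kN → block shear.

306.2 kN (block shear governs)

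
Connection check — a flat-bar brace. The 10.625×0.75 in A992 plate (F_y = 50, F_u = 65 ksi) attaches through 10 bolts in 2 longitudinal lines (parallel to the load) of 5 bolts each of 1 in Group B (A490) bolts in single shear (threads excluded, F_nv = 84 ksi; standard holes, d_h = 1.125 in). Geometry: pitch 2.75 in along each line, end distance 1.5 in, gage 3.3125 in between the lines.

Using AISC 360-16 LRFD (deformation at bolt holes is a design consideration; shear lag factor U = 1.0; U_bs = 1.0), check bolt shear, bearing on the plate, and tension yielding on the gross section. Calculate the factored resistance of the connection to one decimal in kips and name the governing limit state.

Bolt shear: A_b = π(1)²/4 = 0.7854 in². φR_n = 0.75 × 84 × 0.7854 × 10 × 1 = 494.8 kips.
Bearing (0.75 in plate, F_u = 65 ksi): end bolts L_c = 1.5 − 1.125/2 = 0.9375, R_n = min(1.2×0.9375×0.75×65, 2.4×1×0.75×65) = 54.844 kips/bolt; interior L_c = 2.75 − 1.125 = 1.625, R_n = 95.063 kips/bolt. φR_n = 0.75 × (2×54.844 + 8×95.063) = 652.6 kips.
Tension yield (gross): A_g = 10.625×0.75 = 7.9688 in². φR_n = 0.90 × 50 × 7.9688 = 358.6 kips.
Governing: min(494.8, 652.6, 358.6) = 358.6 kips → gross-section yield.

358.6 kips (gross-section yield governs)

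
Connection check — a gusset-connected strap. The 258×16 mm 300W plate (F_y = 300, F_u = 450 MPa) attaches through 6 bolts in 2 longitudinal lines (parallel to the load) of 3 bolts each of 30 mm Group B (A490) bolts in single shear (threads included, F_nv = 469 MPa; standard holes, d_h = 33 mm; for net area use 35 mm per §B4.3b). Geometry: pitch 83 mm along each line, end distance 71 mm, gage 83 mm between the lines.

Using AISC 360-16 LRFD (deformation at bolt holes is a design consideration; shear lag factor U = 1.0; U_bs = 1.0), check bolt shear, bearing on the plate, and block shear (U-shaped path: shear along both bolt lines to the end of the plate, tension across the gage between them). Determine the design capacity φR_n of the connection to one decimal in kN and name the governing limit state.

Bolt shear: A_b = π(30)²/4 = 706.86 mm². φR_n = 0.75 × 469 × 706.86 × 6 × 1 = 1491.8 kN.
Bearing (16 mm plate, F_u = 450 MPa): end bolts L_c = 71 − 33/2 = 54.5, R_n = min(1.2×54.5×16×450, 2.4×30×16×450) = 470.88 kN/bolt; interior L_c = 83 − 33 = 50, R_n = 432 kN/bolt. φR_n = 0.75 × (2×470.88 + 4×432) = 2002.3 kN.
Block shear: shear path 2×[71+2×83] = 2×237 mm, A_gv = 7584, A_nv = 2×(237 − 2.5×35)×16 = 4784 mm²; tension across gage: (83 − 1×35)×16 = 768 mm². R_n = min(0.6×450×4784, 0.6×300×7584) + 1.0×450×768 = min(1291.7, 1365.1) + 345.6 = 1637.3 kN. φR_n = 0.75 × 1637.3 = 1228.0 kN.
Governing: min(1491.8, 2002.3, 1228.0) = 1228.0 kN → block shear.

1228.0 kN (block shear governs)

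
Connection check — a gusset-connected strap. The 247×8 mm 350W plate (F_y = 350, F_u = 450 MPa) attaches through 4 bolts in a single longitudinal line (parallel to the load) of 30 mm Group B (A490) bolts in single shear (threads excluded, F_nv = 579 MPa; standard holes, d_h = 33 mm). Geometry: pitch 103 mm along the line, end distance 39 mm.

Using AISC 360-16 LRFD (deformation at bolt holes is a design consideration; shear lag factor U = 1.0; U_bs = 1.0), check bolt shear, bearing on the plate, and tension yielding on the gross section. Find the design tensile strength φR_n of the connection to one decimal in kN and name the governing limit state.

Bolt shear: A_b = π(30)²/4 = 706.86 mm². φR_n = 0.75 × 579 × 706.86 × 4 × 1 = 1227.8 kN.
Bearing (8 mm plate, F_u = 450 MPa): end bolts L_c = 39 − 33/2 = 22.5, R_n = min(1.2×22.5×8×450, 2.4×30×8×450) = 97.2 kN/bolt; interior L_c = 103 − 33 = 70, R_n = 259.2 kN/bolt. φR_n = 0.75 × (1×97.2 + 3×259.2) = 656.1 kN.
Tension yield (gross): A_g = 247×8 = 1976 mm². φR_n = 0.90 × 350 × 1976 = 622.4 kN.
Governing: min(1227.8, 656.1, 622.4) = 622.4 kN → gross-section yield.

622.4 kN (gross-section yield governs)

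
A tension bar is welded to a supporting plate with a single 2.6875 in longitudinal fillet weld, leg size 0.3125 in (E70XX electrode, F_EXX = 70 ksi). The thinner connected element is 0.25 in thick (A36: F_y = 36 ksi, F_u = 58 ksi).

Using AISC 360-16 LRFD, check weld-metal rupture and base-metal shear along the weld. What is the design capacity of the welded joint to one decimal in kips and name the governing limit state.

14.5 kips (base-metal shear governs)

Weld metal: throat = 0.707×0.3125 = 0.22094 in, L = 2.6875 in. φR_n = 0.75 × 0.6 × 70 × 0.22094 × 2.6875 = 18.7 kips.
Base metal shear (0.25 in plate): yield φR_n = 1.0×0.6×36×0.25×2.6875 = 14.5 kips; rupture φR_n = 0.75×0.6×58×0.25×2.6875 = 17.5 kips; take 14.5 kips (yield).
Governing: min(18.7, 14.5) = 14.5 kips → base-metal shear.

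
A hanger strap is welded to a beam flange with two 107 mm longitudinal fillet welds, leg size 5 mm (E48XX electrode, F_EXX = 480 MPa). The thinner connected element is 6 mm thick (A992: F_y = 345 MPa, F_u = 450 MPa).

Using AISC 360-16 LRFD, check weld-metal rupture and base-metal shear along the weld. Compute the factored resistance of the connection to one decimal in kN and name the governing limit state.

163.4 kN (weld metal governs)

Weld metal: throat = 0.707×5 = 3.535 mm, L = 2×107 = 214 mm. φR_n = 0.75 × 0.6 × 480 × 3.535 × 214 = 163.4 kN.
Base metal shear (6 mm plate): yield φR_n = 1.0×0.6×345×6×214 = 265.8 kN; rupture φR_n = 0.75×0.6×450×6×214 = 260.0 kN; take 260.0 kN (rupture).
Governing: min(163.4, 260.0) = 163.4 kN → weld metal.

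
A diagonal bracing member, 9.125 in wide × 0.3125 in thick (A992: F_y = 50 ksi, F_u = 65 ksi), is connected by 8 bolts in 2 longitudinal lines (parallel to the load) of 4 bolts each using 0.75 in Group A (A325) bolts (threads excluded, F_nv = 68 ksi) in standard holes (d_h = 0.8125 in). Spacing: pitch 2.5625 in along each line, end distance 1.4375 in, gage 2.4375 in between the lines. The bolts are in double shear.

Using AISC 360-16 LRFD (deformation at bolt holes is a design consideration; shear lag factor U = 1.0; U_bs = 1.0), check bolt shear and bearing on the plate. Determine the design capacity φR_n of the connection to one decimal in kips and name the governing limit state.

202.2 kips (bearing governs)

Bolt shear: A_b = π(0.75)²/4 = 0.44179 in². φR_n = 0.75 × 68 × 0.44179 × 8 × 2 = 360.5 kips.
Bearing (0.3125 in plate, F_u = 65 ksi): end bolts L_c = 1.4375 − 0.8125/2 = 1.03125, R_n = min(1.2×1.03125×0.3125×65, 2.4×0.75×0.3125×65) = 25.137 kips/bolt; interior L_c = 2.5625 − 0.8125 = 1.75, R_n = 36.563 kips/bolt. φR_n = 0.75 × (2×25.137 + 6×36.563) = 202.2 kips.
Governing: min(360.5, 202.2) = 202.2 kips → bearing.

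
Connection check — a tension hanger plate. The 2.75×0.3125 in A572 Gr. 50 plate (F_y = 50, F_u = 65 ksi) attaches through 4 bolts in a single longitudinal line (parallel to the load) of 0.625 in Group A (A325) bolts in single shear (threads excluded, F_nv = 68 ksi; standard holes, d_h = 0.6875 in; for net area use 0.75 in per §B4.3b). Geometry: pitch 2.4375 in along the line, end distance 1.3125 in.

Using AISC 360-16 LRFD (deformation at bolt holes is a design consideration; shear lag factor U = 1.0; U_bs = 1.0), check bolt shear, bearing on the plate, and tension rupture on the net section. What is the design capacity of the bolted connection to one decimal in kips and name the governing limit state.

Bolt shear: A_b = π(0.625)²/4 = 0.3068 in². φR_n = 0.75 × 68 × 0.3068 × 4 × 1 = 62.6 kips.
Bearing (0.3125 in plate, F_u = 65 ksi): end bolts L_c = 1.3125 − 0.6875/2 = 0.96875, R_n = min(1.2×0.96875×0.3125×65, 2.4×0.625×0.3125×65) = 23.613 kips/bolt; interior L_c = 2.4375 − 0.6875 = 1.75, R_n = 30.469 kips/bolt. φR_n = 0.75 × (1×23.613 + 3×30.469) = 86.3 kips.
Tension rupture (net): A_n = (2.75 − 1×0.75)×0.3125 = 0.625 in² (U = 1.0, A_e = A_n). φR_n = 0.75 × 65 × 0.625 = 30.5 kips.
Governing: min(62.6, 86.3, 30.5) = 30.5 kips → net-section rupture.

30.5 kips (net-section rupture governs)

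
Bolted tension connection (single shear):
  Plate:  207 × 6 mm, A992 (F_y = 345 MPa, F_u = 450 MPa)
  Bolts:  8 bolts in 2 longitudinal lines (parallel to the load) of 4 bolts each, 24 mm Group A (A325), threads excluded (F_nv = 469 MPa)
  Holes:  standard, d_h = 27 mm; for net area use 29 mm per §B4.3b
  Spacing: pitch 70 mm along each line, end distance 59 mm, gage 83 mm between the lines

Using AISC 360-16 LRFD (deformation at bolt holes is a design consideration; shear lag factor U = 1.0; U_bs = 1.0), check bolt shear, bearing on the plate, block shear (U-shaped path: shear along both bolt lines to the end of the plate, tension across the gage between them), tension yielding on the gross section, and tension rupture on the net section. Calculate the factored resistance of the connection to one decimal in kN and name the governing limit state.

301.7 kN (net-section rupture governs)

Bolt shear: A_b = π(24)²/4 = 452.39 mm². φR_n = 0.75 × 469 × 452.39 × 8 × 1 = 1273.0 kN.
Bearing (6 mm plate, F_u = 450 MPa): end bolts L_c = 59 − 27/2 = 45.5, R_n = min(1.2×45.5×6×450, 2.4×24×6×450) = 147.42 kN/bolt; interior L_c = 70 − 27 = 43, R_n = 139.32 kN/bolt. φR_n = 0.75 × (2×147.42 + 6×139.32) = 848.1 kN.
Block shear: shear path 2×[59+3×70] = 2×269 mm, A_gv = 3228, A_nv = 2×(269 − 3.5×29)×6 = 2010 mm²; tension across gage: (83 − 1×29)×6 = 324 mm². R_n = min(0.6×450×2010, 0.6×345×3228) + 1.0×450×324 = min(542.7, 668.2) + 145.8 = 688.5 kN. φR_n = 0.75 × 688.5 = 516.4 kN.
Tension yield (gross): A_g = 207×6 = 1242 mm². φR_n = 0.90 × 345 × 1242 = 385.6 kN.
Tension rupture (net): A_n = (207 − 2×29)×6 = 894 mm² (U = 1.0, A_e = A_n). φR_n = 0.75 × 450 × 894 = 301.7 kN.
Governing: min(1273.0, 848.1, 516.4, 385.6, 301.7) = 301.7 kN → net-section rupture.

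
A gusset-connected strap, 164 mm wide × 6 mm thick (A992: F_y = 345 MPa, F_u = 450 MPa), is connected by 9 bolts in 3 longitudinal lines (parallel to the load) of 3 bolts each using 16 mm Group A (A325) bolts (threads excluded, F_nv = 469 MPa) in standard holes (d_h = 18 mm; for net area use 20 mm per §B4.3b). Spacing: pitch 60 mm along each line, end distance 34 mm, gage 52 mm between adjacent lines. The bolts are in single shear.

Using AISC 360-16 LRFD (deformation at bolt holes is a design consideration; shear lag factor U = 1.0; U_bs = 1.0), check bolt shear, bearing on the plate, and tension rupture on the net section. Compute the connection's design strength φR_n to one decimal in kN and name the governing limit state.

Bolt shear: A_b = π(16)²/4 = 201.06 mm². φR_n = 0.75 × 469 × 201.06 × 9 × 1 = 636.5 kN.
Bearing (6 mm plate, F_u = 450 MPa): end bolts L_c = 34 − 18/2 = 25, R_n = min(1.2×25×6×450, 2.4×16×6×450) = 81 kN/bolt; interior L_c = 60 − 18 = 42, R_n = 103.68 kN/bolt. φR_n = 0.75 × (3×81 + 6×103.68) = 648.8 kN.
Tension rupture (net): A_n = (164 − 3×20)×6 = 624 mm² (U = 1.0, A_e = A_n). φR_n = 0.75 × 450 × 624 = 210.6 kN.
Governing: min(636.5, 648.8, 210.6) = 210.6 kN → net-section rupture.

210.6 kN (net-section rupture governs)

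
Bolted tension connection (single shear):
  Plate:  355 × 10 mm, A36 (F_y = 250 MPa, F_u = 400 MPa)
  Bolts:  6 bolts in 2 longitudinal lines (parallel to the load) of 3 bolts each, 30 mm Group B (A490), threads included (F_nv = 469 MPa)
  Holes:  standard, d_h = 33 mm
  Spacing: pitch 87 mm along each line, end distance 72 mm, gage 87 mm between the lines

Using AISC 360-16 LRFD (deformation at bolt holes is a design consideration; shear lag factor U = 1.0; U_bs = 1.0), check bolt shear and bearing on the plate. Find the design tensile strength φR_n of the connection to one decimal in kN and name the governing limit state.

Bolt shear: A_b = π(30)²/4 = 706.86 mm². φR_n = 0.75 × 469 × 706.86 × 6 × 1 = 1491.8 kN.
Bearing (10 mm plate, F_u = 400 MPa): end bolts L_c = 72 − 33/2 = 55.5, R_n = min(1.2×55.5×10×400, 2.4×30×10×400) = 266.4 kN/bolt; interior L_c = 87 − 33 = 54, R_n = 259.2 kN/bolt. φR_n = 0.75 × (2×266.4 + 4×259.2) = 1177.2 kN.
Governing: min(1491.8, 1177.2) = 1177.2 kN → bearing.

1177.2 kN (bearing governs)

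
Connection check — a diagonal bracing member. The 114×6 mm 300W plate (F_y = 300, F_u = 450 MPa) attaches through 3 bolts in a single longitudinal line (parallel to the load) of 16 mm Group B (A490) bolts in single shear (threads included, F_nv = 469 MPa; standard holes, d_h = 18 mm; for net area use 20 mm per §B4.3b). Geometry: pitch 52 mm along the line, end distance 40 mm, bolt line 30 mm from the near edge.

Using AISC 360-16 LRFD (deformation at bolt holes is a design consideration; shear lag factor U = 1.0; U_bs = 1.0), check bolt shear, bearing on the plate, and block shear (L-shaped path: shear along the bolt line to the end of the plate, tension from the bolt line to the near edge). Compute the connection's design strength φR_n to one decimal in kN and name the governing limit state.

Bolt shear: A_b = π(16)²/4 = 201.06 mm². φR_n = 0.75 × 469 × 201.06 × 3 × 1 = 212.2 kN.
Bearing (6 mm plate, F_u = 450 MPa): end bolts L_c = 40 − 18/2 = 31, R_n = min(1.2×31×6×450, 2.4×16×6×450) = 100.44 kN/bolt; interior L_c = 52 − 18 = 34, R_n = 103.68 kN/bolt. φR_n = 0.75 × (1×100.44 + 2×103.68) = 230.9 kN.
Block shear: shear path 1×[40+2×52] = 1×144 mm, A_gv = 864, A_nv = 1×(144 − 2.5×20)×6 = 564 mm²; tension to near edge: (30 − 0.5×20)×6 = 120 mm². R_n = min(0.6×450×564, 0.6×300×864) + 1.0×450×120 = min(152.28, 155.52) + 54 = 206.28 kN. φR_n = 0.75 × 206.28 = 154.7 kN.
Governing: min(212.2, 230.9, 154.7) = 154.7 kN → block shear.

154.7 kN (block shear governs)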